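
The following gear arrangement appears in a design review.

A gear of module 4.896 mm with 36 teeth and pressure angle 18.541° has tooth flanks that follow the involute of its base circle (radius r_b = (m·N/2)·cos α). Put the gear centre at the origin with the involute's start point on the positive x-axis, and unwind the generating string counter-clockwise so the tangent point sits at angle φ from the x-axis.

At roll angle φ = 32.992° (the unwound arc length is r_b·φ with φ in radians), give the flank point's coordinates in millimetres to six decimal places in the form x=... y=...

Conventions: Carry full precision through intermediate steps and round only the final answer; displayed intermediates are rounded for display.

single-mesh involute tooth geometry (36T wheel at module 4.896)
pitch radius r_p = m·N/2 = 4.896·36/2 = 88.128000
base radius r_b = r_p·cos α = 88.128000·cos 18.541° = 83.553835
roll angle φ = 32.992° = 0.57581903 rad
x = r_b·(cos φ + φ·sin φ) = 96.278474
y = r_b·(sin φ − φ·cos φ) = 5.143213

x=96.278474 y=5.143213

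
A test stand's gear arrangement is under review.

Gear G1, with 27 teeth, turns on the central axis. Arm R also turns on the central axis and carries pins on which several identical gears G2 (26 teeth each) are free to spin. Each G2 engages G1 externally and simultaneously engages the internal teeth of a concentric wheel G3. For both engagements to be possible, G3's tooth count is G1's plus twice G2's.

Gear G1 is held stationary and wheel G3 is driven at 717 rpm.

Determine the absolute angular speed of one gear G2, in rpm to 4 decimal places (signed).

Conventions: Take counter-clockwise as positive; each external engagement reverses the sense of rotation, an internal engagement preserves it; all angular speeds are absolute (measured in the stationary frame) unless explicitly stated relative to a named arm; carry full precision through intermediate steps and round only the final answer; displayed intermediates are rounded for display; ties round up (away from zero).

recognized (axles ride arm R): planetary set, 27/26/79 teeth
normalise by the input: solve with ω_ring = 1, then scale by 717 rpm
ring teeth: 27 + 2·26 = 79
27(ω_sun−ω_arm) = −79(ω_ring−ω_arm),  ω_sun = 0, ω_ring = 1
27(0−ω_arm) = −79(1−ω_arm)  ⇒  106·ω_arm = 79  ⇒  ω_arm = 79/106
sun–planet mesh: 27·(0−79/106) = −26·(ω_p−ω_arm)  ⇒  ω_p−ω_arm = 2133/2756
ω_p = 79/106 + 2133/2756 = 79/52
scale: ω_p = 79/52 × 717 rpm = +1089.2885 rpm

+1089.2885 rpm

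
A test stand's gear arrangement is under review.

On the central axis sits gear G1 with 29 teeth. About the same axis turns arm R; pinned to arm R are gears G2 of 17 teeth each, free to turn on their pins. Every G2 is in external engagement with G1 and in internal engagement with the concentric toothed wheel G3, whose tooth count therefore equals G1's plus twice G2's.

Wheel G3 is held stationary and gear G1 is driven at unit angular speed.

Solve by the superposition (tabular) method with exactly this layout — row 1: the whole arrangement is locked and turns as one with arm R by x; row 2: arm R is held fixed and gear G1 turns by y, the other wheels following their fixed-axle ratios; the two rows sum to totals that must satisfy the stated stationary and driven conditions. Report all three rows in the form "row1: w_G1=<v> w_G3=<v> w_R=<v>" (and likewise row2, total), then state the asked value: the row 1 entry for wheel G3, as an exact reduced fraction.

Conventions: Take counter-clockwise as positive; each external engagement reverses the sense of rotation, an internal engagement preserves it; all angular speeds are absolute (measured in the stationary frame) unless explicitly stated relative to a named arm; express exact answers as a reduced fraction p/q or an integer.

planetary set (29T centre, 17T on arm, 63T internal) — Willis relation
superposition row 1 [locked train]: every member turns x
row 2 — arm fixed, fixed-axis ratios: sun y, ring −(29/63)·y, arm 0
boundary: total ω_ring = x − (29/63)·y = 0 and total ω_sun = x + y = 1  ⇒  y = 63/92, x = 29/92
row 2 ring = −(29/63)·63/92 = -29/92
totals (row 1 + row 2): sun 29/92 + 63/92 = 1, ring 29/92 + (-29/92) = 0, arm 29/92 + 0 = 29/92
asked cell (row1, ring) = 29/92

row1: w_G1=29/92 w_G3=29/92 w_R=29/92
row2: w_G1=63/92 w_G3=-29/92 w_R=0
total: w_G1=1 w_G3=0 w_R=29/92
asked value: 29/92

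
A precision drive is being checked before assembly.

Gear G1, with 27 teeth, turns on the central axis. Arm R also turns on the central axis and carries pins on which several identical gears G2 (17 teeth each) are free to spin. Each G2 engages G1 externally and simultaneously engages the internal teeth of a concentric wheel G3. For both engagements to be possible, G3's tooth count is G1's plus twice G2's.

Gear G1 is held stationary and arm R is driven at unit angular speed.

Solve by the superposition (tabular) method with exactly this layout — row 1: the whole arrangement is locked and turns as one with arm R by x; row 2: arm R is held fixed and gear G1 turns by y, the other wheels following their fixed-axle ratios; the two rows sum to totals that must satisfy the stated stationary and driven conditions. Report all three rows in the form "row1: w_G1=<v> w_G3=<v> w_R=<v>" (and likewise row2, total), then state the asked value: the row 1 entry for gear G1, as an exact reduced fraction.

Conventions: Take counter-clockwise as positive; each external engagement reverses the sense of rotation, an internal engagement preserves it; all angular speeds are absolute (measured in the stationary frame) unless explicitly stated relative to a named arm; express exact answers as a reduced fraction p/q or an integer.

class = planetary set [G3 = 27+2·17 = 61; Willis about the carrier]
row 1 — lock + rotate with arm: ω_sun = ω_ring = ω_arm = x
row 2: sun turns y, ring = −(27/61)·y, arm 0
boundary: total ω_sun = x + y = 0 and total ω_arm = x = 1  ⇒  y = -1, x = 1
row 2 ring = −(27/61)·(-1) = 27/61
totals (row 1 + row 2): sun 1 + (-1) = 0, ring 1 + 27/61 = 88/61, arm 1 + 0 = 1
asked cell (row1, sun) = 1

row1: w_G1=1 w_G3=1 w_R=1
row2: w_G1=-1 w_G3=27/61 w_R=0
total: w_G1=0 w_G3=88/61 w_R=1
asked value: 1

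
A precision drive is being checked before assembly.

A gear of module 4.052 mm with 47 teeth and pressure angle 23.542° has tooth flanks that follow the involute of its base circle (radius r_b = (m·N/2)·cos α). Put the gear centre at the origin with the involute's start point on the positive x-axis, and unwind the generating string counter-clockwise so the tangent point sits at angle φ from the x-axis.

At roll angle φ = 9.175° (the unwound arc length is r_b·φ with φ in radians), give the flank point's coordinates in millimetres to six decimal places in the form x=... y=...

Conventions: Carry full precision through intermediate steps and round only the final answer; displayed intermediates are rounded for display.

x=88.408539 y=0.119182

class = single-mesh tooth geometry [base-circle involute, m = 4.052, 47T]
pitch radius r_p = m·N/2 = 4.052·47/2 = 95.222000
base radius r_b = r_p·cos α = 95.222000·cos 23.542° = 87.296438
roll angle φ = 9.175° = 0.16013396 rad
x = r_b·(cos φ + φ·sin φ) = 88.408539
y = r_b·(sin φ − φ·cos φ) = 0.119182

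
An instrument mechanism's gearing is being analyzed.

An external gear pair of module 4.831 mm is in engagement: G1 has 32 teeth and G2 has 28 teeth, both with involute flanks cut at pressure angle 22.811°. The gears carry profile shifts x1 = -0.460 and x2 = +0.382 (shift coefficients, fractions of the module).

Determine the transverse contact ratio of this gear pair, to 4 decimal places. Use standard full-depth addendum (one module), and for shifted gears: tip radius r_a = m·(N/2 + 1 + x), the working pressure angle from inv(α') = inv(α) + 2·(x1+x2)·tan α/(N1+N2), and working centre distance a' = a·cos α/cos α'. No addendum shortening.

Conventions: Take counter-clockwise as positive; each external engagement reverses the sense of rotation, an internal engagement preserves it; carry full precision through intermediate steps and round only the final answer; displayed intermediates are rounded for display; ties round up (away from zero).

1.5300

recognized (one external pair, fixed centres): single-mesh tooth geometry, m = 4.831, N1 = 32, N2 = 28
base radii: r_b1 = 71.250582, r_b2 = 62.344259
tip radii: r_a1 = 79.904740, r_a2 = 74.310442
inv(α') = inv(22.811°) + 2·(-0.460+0.382)·tan α/(32+28) = 0.02136664  ⇒  α' = 22.45051°
a' = a·cos α / cos α' = 144.9300·cos 22.811°/cos 22.45051° = 144.550349
action lengths: √(r_a1²−r_b1²) = 36.167969, √(r_a2²−r_b2²) = 40.438040
base pitch p_b = π·m·cos α = 13.990019
CR = (36.167969 + 40.438040 − 144.550349·sin 22.45051°)/13.990019 = 1.529974
contact ratio ≈ 1.5300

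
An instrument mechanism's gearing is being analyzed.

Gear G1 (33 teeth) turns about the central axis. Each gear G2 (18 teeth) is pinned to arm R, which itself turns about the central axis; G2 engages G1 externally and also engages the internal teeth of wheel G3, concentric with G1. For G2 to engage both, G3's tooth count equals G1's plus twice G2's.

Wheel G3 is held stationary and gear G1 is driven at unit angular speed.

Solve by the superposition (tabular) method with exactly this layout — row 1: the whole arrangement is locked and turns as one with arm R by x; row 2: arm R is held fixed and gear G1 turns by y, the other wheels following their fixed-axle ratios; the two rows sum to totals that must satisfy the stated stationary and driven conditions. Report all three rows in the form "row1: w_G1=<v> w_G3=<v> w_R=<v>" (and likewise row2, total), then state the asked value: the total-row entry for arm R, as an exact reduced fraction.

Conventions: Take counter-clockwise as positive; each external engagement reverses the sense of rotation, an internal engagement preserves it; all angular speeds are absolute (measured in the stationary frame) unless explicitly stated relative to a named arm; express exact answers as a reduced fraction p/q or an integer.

class = planetary set [G3 = 33+2·18 = 69; Willis about the carrier]
row 1: whole set turns with the arm by x
superposition row 2 [arm held]: sun y, ring −(33/69)·y, arm 0
boundary: total ω_ring = x − (33/69)·y = 0 and total ω_sun = x + y = 1  ⇒  y = 23/34, x = 11/34
row 2 ring = −(33/69)·23/34 = -11/34
totals (row 1 + row 2): sun 11/34 + 23/34 = 1, ring 11/34 + (-11/34) = 0, arm 11/34 + 0 = 11/34
asked cell (total, arm) = 11/34

row1: w_G1=11/34 w_G3=11/34 w_R=11/34
row2: w_G1=23/34 w_G3=-11/34 w_R=0
total: w_G1=1 w_G3=0 w_R=11/34
asked value: 11/34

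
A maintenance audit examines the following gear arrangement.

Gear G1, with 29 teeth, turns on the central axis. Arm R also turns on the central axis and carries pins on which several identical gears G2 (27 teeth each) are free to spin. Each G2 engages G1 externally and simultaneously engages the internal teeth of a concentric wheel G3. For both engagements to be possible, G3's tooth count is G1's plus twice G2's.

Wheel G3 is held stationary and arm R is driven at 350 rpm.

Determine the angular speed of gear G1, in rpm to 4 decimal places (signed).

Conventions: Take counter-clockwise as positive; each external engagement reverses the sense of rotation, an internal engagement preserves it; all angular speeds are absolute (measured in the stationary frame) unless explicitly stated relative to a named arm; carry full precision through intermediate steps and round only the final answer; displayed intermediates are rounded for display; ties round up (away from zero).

class = planetary set [G3 = 29+2·27 = 83; Willis about the carrier]
normalise by the input: solve with ω_arm = 1, then scale by 350 rpm
ring teeth: 29 + 2·27 = 83
29(ω_sun−ω_arm) = −83(ω_ring−ω_arm),  ω_ring = 0, ω_arm = 1
ω_sun = 1 − (83/29)(0−1) = 112/29
scale: ω_sun = 112/29 × 350 rpm = +1351.7241 rpm

+1351.7241 rpm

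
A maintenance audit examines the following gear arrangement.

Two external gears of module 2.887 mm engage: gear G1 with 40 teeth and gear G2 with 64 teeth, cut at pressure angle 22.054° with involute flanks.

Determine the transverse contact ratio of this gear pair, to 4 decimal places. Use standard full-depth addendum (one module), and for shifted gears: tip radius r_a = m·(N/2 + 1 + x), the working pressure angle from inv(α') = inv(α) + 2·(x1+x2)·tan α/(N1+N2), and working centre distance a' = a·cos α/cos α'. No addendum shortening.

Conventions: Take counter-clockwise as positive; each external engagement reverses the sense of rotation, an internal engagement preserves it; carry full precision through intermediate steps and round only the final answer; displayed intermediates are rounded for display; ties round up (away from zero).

recognized (one external pair, fixed centres): single-mesh tooth geometry, m = 2.887, N1 = 40, N2 = 64
base radii: r_b1 = 53.515186, r_b2 = 85.624298
tip radii: r_a1 = 60.627000, r_a2 = 95.271000
no profile shift: α' = α, a' = a
action lengths: √(r_a1²−r_b1²) = 28.491366, √(r_a2²−r_b2²) = 41.773712
base pitch p_b = π·m·cos α = 8.406146
CR = (28.491366 + 41.773712 − 150.124000·sin 22.05400°)/8.406146 = 1.653133
contact ratio ≈ 1.6531

1.6531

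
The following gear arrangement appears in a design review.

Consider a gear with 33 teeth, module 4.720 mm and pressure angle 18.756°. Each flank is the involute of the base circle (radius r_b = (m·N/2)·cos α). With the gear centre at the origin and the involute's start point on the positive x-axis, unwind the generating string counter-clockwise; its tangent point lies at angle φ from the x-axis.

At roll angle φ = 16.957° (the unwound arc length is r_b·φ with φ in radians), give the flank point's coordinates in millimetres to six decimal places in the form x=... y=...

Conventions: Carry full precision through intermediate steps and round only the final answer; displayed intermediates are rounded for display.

recognized (one wheel, involute flank): single-mesh tooth geometry, m = 4.720, N = 33
pitch radius r_p = m·N/2 = 4.720·33/2 = 77.880000
base radius r_b = r_p·cos α = 77.880000·cos 18.756° = 73.744297
roll angle φ = 16.957° = 0.29595548 rad
x = r_b·(cos φ + φ·sin φ) = 76.903538
y = r_b·(sin φ − φ·cos φ) = 0.631652

x=76.903538 y=0.631652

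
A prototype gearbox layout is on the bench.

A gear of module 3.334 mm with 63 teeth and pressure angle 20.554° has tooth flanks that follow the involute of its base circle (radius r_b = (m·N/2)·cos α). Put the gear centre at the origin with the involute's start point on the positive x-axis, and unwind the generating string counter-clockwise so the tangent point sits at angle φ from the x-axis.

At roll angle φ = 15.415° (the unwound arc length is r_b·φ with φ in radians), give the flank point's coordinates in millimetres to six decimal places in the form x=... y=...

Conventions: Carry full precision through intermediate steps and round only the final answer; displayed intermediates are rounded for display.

x=101.830352 y=0.633731

single-mesh involute tooth geometry (63T wheel at module 3.334)
pitch radius r_p = m·N/2 = 3.334·63/2 = 105.021000
base radius r_b = r_p·cos α = 105.021000·cos 20.554° = 98.335543
roll angle φ = 15.415° = 0.26904250 rad
x = r_b·(cos φ + φ·sin φ) = 101.830352
y = r_b·(sin φ − φ·cos φ) = 0.633731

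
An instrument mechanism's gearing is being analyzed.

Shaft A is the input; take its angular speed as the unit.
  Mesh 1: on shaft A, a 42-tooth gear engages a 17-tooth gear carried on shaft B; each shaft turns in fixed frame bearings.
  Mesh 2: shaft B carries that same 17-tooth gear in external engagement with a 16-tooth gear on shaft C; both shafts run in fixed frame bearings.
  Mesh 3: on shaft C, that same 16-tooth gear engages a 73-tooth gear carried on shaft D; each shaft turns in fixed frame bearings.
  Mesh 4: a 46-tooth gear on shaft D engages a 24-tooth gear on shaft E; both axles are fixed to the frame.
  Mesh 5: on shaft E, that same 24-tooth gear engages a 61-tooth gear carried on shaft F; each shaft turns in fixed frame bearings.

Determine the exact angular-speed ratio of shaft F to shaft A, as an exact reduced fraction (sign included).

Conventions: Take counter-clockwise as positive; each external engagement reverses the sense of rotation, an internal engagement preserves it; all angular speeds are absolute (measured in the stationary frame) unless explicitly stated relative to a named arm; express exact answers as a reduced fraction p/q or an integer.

-1932/4453

class = fixed-axis compound train [5 meshes; 5 ratios multiply, 5 sense flips]
mesh 1 [42T→17T]: running ratio 42/17, sense −
mesh 2 [17T→16T]: running ratio 21/8, sense +
mesh 3 [16T→73T]: running ratio 42/73, sense −
mesh 4 [46T→24T]: running ratio 161/146, sense +
mesh 5 [24T→61T]: running ratio 1932/4453, sense −
ω_out/ω_in = -1932/4453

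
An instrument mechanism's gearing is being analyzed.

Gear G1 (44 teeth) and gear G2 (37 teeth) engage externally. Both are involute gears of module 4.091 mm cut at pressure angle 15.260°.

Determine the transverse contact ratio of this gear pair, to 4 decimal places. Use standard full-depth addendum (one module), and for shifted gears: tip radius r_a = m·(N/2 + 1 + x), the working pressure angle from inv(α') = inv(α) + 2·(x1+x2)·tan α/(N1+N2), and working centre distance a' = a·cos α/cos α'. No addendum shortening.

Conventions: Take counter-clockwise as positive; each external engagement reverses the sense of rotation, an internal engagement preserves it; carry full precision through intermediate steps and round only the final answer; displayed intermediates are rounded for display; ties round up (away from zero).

class = single-mesh tooth geometry [involute pair 44T × 37T, m = 4.091]
base radii: r_b1 = 86.828656, r_b2 = 73.015006
tip radii: r_a1 = 94.093000, r_a2 = 79.774500
no profile shift: α' = α, a' = a
action lengths: √(r_a1²−r_b1²) = 36.252961, √(r_a2²−r_b2²) = 32.136891
base pitch p_b = π·m·cos α = 12.399103
CR = (36.252961 + 32.136891 − 165.685500·sin 15.26000°)/12.399103 = 1.998652
contact ratio ≈ 1.9987

1.9987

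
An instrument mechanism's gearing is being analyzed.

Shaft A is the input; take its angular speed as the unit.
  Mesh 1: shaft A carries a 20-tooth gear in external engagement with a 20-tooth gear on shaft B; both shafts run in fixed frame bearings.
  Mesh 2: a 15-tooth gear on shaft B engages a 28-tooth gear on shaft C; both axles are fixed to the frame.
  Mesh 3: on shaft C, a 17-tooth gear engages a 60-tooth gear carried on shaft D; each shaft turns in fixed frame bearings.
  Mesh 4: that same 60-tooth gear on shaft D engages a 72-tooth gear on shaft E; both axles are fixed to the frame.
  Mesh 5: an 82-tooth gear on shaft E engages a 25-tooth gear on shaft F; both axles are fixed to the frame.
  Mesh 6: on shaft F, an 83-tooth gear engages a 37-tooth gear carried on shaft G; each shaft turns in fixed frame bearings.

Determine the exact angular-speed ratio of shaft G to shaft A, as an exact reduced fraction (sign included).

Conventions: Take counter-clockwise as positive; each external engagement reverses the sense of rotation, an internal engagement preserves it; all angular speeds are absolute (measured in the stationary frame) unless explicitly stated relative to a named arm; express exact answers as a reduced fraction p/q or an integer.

class = fixed-axis compound train [6 meshes; 6 ratios multiply, 6 sense flips]
mesh 1 [20T→20T]: running ratio 1, sense −
mesh 2 [15T→28T]: running ratio 15/28, sense +
mesh 3 [17T→60T]: running ratio 17/112, sense −
mesh 4 [60T→72T]: running ratio 85/672, sense +
mesh 5 [82T→25T]: running ratio 697/1680, sense −
mesh 6 [83T→37T]: running ratio 57851/62160, sense +
ω_out/ω_in = 57851/62160

57851/62160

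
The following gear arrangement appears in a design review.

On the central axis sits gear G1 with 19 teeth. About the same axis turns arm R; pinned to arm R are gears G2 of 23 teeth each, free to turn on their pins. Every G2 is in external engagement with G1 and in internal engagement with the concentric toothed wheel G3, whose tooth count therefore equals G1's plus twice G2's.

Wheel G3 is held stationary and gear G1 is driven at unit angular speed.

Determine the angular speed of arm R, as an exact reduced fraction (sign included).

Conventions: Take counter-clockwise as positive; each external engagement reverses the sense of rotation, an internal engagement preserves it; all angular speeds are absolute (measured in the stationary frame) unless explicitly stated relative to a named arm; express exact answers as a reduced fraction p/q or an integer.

class = planetary set [G3 = 19+2·23 = 65; Willis about the carrier]
ring teeth: 19 + 2·23 = 65
19(ω_sun−ω_arm) = −65(ω_ring−ω_arm),  ω_ring = 0, ω_sun = 1
19(1−ω_arm) = −65(0−ω_arm)  ⇒  84·ω_arm = 19  ⇒  ω_arm = 19/84
exact speed ratio = 19/84

19/84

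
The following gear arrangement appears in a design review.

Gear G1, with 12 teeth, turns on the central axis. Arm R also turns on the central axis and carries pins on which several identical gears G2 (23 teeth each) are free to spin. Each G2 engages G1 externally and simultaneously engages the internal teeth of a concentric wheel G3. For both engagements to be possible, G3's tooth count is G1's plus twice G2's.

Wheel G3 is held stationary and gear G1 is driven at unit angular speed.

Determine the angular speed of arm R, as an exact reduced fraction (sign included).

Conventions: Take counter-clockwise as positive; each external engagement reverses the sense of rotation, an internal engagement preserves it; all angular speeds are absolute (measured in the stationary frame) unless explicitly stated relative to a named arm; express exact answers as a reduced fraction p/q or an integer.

topology: planetary set — G1 12T / G2 23T / G3 58T, arm = carrier (Willis)
ring teeth: 12 + 2·23 = 58
12(ω_sun−ω_arm) = −58(ω_ring−ω_arm),  ω_ring = 0, ω_sun = 1
12(1−ω_arm) = −58(0−ω_arm)  ⇒  70·ω_arm = 12  ⇒  ω_arm = 6/35
exact speed ratio = 6/35

6/35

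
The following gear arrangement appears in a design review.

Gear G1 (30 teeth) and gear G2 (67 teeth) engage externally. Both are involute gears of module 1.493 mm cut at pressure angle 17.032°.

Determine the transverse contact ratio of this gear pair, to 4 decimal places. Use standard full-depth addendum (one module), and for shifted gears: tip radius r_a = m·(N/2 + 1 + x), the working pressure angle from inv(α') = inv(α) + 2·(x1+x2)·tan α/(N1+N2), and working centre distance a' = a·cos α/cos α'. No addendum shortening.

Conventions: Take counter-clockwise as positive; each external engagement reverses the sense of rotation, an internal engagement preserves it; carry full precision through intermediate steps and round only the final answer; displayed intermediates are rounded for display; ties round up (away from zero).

1.8989

single-mesh involute tooth geometry (30T engaging 67T at module 1.493)
base radii: r_b1 = 21.412785, r_b2 = 47.821886
tip radii: r_a1 = 23.888000, r_a2 = 51.508500
no profile shift: α' = α, a' = a
action lengths: √(r_a1²−r_b1²) = 10.589107, √(r_a2²−r_b2²) = 19.136165
base pitch p_b = π·m·cos α = 4.484683
CR = (10.589107 + 19.136165 − 72.410500·sin 17.03200°)/4.484683 = 1.898868
contact ratio ≈ 1.8989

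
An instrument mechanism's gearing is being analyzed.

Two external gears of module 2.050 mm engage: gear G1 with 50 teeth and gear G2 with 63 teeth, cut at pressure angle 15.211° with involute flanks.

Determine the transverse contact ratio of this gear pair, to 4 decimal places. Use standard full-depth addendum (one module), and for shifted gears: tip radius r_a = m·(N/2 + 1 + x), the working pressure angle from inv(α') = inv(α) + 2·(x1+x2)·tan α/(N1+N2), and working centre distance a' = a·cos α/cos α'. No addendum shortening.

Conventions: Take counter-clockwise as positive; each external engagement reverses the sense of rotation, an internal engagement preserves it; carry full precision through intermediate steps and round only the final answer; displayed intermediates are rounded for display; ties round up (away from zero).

2.1029

topology: single-mesh involute geometry — m = 2.050, 50T/63T pair
base radii: r_b1 = 49.454515, r_b2 = 62.312688
tip radii: r_a1 = 53.300000, r_a2 = 66.625000
no profile shift: α' = α, a' = a
action lengths: √(r_a1²−r_b1²) = 19.878153, √(r_a2²−r_b2²) = 23.580065
base pitch p_b = π·m·cos α = 6.214638
CR = (19.878153 + 23.580065 − 115.825000·sin 15.21100°)/6.214638 = 2.102890
contact ratio ≈ 2.1029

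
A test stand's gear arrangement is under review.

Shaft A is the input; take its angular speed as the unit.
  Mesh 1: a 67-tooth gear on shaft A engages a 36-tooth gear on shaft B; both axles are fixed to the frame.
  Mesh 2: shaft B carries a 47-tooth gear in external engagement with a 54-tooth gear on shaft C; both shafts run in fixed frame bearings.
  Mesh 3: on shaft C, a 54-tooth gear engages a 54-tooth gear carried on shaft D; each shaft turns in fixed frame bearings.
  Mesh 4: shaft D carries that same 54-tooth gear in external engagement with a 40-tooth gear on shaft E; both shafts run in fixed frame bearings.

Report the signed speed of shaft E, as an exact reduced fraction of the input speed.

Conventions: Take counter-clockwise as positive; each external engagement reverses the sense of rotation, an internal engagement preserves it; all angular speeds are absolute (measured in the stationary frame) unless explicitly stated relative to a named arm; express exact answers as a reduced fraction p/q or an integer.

4-mesh fixed-axis compound train (all bearings frame-fixed)
mesh 1 [67T→36T]: |ω|/ω_in = 1×67/36 = 67/36, sense flips to −
mesh 2 [47T→54T]: |ω|/ω_in = (67/36)×47/54 = 3149/1944, sense flips to +
mesh 3 [54T→54T]: |ω|/ω_in = (3149/1944)×54/54 = 3149/1944, sense flips to −
mesh 4 [54T→40T]: |ω|/ω_in = (3149/1944)×54/40 = 3149/1440, sense flips to +
signed output speed (× input speed) = 3149/1440

3149/1440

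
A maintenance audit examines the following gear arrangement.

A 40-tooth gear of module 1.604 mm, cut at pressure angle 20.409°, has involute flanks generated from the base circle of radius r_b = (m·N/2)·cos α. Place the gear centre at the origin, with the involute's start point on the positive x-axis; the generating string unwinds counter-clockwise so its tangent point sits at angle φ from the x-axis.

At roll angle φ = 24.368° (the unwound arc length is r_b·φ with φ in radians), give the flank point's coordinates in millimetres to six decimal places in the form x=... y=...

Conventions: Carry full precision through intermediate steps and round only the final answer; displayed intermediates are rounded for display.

x=32.663732 y=0.757136

single-mesh involute tooth geometry (40T wheel at module 1.604)
pitch radius r_p = m·N/2 = 1.604·40/2 = 32.080000
base radius r_b = r_p·cos α = 32.080000·cos 20.409° = 30.066249
roll angle φ = 24.368° = 0.42530183 rad
x = r_b·(cos φ + φ·sin φ) = 32.663732
y = r_b·(sin φ − φ·cos φ) = 0.757136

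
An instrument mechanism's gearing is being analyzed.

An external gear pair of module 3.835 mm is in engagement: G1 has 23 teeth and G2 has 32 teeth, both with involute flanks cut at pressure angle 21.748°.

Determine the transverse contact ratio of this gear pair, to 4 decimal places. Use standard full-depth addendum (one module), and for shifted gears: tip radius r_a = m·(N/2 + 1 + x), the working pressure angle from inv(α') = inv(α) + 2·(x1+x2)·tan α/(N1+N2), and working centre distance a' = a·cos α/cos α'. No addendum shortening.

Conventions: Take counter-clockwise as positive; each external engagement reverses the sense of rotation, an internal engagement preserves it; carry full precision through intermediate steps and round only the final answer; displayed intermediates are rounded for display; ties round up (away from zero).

topology: single-mesh involute geometry — m = 3.835, 23T/32T pair
base radii: r_b1 = 40.963394, r_b2 = 56.992548
tip radii: r_a1 = 47.937500, r_a2 = 65.195000
no profile shift: α' = α, a' = a
action lengths: √(r_a1²−r_b1²) = 24.899885, √(r_a2²−r_b2²) = 31.658135
base pitch p_b = π·m·cos α = 11.190461
CR = (24.899885 + 31.658135 − 105.462500·sin 21.74800°)/11.190461 = 1.562181
contact ratio ≈ 1.5622

1.5622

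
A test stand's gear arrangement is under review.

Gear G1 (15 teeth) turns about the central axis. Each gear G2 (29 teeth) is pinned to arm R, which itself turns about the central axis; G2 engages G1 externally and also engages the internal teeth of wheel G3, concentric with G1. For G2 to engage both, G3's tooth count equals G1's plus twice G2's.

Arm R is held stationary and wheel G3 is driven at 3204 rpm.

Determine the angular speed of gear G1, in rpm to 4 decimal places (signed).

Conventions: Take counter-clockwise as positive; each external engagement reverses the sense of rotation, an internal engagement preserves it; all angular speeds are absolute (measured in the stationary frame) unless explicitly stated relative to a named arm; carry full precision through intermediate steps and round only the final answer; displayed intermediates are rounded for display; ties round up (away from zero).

planetary set (15T centre, 29T on arm, 73T internal) — Willis relation
normalise by the input: solve with ω_ring = 1, then scale by 3204 rpm
ring teeth: 15 + 2·29 = 73
15(ω_sun−ω_arm) = −73(ω_ring−ω_arm),  ω_arm = 0, ω_ring = 1
ω_sun = 0 − (73/15)(1−0) = -73/15
scale: ω_sun = -73/15 × 3204 rpm = -15592.8000 rpm

-15592.8000 rpm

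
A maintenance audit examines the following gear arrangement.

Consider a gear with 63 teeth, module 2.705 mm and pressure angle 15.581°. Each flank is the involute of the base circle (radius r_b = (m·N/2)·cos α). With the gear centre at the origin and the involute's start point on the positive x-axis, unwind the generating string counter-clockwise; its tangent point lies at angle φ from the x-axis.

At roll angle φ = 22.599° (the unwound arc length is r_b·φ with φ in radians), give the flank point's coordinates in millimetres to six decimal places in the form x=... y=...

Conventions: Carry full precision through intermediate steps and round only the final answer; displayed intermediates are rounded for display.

single-mesh involute tooth geometry (63T wheel at module 2.705)
pitch radius r_p = m·N/2 = 2.705·63/2 = 85.207500
base radius r_b = r_p·cos α = 85.207500·cos 15.581° = 82.076268
roll angle φ = 22.599° = 0.39442696 rad
x = r_b·(cos φ + φ·sin φ) = 88.214507
y = r_b·(sin φ − φ·cos φ) = 1.652816

x=88.214507 y=1.652816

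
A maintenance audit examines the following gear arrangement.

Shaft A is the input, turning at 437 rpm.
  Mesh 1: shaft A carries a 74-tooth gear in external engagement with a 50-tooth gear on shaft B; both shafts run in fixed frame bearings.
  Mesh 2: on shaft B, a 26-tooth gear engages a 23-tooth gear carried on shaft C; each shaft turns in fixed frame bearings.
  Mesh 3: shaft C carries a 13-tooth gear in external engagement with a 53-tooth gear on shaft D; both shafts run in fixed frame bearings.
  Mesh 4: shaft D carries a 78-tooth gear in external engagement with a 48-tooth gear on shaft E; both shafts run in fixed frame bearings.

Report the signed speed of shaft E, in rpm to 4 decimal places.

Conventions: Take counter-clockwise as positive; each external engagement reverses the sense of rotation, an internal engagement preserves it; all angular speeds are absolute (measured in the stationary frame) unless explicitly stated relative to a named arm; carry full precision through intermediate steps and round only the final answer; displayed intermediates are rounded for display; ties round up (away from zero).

+291.4134 rpm

4-mesh fixed-axis compound train (all bearings frame-fixed)
mesh 1 [74T→50T]: ω = 437.0000×74/50 = 646.7600 rpm, sense flips to −
mesh 2 [26T→23T]: ω = 646.7600×26/23 = 731.1200 rpm, sense flips to +
mesh 3 [13T→53T]: ω = 731.1200×13/53 = 179.3313 rpm, sense flips to −
mesh 4 [78T→48T]: ω = 179.3313×78/48 = 291.4134 rpm, sense flips to +
signed output speed = +291.4134 rpm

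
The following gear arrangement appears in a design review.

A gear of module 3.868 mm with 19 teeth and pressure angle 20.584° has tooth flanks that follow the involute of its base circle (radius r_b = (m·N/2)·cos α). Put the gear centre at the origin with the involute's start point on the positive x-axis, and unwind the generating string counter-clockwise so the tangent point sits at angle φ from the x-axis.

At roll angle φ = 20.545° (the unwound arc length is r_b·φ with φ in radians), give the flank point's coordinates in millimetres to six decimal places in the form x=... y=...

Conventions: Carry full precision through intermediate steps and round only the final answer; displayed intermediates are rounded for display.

x=36.541017 y=0.521908

topology: single-mesh involute geometry — m = 3.868, N = 19
pitch radius r_p = m·N/2 = 3.868·19/2 = 36.746000
base radius r_b = r_p·cos α = 36.746000·cos 20.584° = 34.400053
roll angle φ = 20.545° = 0.35857789 rad
x = r_b·(cos φ + φ·sin φ) = 36.541017
y = r_b·(sin φ − φ·cos φ) = 0.521908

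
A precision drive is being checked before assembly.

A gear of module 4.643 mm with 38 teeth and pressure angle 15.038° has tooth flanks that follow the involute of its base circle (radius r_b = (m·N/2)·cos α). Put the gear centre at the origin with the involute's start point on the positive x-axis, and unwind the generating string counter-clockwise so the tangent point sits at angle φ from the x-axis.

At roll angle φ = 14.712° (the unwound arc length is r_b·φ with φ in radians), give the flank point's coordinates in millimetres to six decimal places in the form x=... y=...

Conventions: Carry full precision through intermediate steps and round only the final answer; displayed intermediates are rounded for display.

x=87.958373 y=0.477616

single-mesh involute tooth geometry (38T wheel at module 4.643)
pitch radius r_p = m·N/2 = 4.643·38/2 = 88.217000
base radius r_b = r_p·cos α = 88.217000·cos 15.038° = 85.195917
roll angle φ = 14.712° = 0.25677284 rad
x = r_b·(cos φ + φ·sin φ) = 87.958373
y = r_b·(sin φ − φ·cos φ) = 0.477616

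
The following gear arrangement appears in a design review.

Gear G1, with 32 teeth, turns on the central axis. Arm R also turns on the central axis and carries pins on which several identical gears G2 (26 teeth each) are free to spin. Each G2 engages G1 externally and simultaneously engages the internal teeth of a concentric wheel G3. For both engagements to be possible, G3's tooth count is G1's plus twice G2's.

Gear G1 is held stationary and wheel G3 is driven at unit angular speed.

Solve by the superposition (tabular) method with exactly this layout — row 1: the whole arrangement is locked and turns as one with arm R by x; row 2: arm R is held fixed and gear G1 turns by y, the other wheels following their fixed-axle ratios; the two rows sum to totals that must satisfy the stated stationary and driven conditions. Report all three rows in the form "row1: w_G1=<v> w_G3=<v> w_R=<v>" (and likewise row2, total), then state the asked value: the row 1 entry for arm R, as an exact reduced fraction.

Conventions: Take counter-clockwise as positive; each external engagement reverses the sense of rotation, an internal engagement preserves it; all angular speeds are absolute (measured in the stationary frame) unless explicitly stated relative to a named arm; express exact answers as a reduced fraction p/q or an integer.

row1: w_G1=21/29 w_G3=21/29 w_R=21/29
row2: w_G1=-21/29 w_G3=8/29 w_R=0
total: w_G1=0 w_G3=1 w_R=21/29
asked value: 21/29

class = planetary set [G3 = 32+2·26 = 84; Willis about the carrier]
row 1 — lock + rotate with arm: ω_sun = ω_ring = ω_arm = x
row 2 — arm fixed, fixed-axis ratios: sun y, ring −(32/84)·y, arm 0
boundary: total ω_sun = x + y = 0 and total ω_ring = x − (32/84)·y = 1  ⇒  y = -21/29, x = 21/29
row 2 ring = −(32/84)·(-21/29) = 8/29
totals (row 1 + row 2): sun 21/29 + (-21/29) = 0, ring 21/29 + 8/29 = 1, arm 21/29 + 0 = 21/29
asked cell (row1, arm) = 21/29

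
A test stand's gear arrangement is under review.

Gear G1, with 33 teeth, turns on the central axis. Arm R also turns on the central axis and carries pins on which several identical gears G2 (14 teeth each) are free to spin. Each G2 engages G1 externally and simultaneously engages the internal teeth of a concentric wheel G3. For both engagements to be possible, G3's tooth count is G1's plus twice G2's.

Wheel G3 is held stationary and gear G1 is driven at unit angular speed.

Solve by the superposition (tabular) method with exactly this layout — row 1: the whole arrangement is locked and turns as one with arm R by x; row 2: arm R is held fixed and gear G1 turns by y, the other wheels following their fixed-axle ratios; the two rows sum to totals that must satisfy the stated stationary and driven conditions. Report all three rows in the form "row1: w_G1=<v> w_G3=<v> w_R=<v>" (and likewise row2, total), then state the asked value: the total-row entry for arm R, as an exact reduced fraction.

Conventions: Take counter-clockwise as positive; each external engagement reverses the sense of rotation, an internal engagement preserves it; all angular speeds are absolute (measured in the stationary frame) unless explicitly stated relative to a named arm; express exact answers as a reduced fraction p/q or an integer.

class = planetary set [G3 = 33+2·14 = 61; Willis about the carrier]
row 1: whole set turns with the arm by x
superposition row 2 [arm held]: sun y, ring −(33/61)·y, arm 0
boundary: total ω_ring = x − (33/61)·y = 0 and total ω_sun = x + y = 1  ⇒  y = 61/94, x = 33/94
row 2 ring = −(33/61)·61/94 = -33/94
totals (row 1 + row 2): sun 33/94 + 61/94 = 1, ring 33/94 + (-33/94) = 0, arm 33/94 + 0 = 33/94
asked cell (total, arm) = 33/94

row1: w_G1=33/94 w_G3=33/94 w_R=33/94
row2: w_G1=61/94 w_G3=-33/94 w_R=0
total: w_G1=1 w_G3=0 w_R=33/94
asked value: 33/94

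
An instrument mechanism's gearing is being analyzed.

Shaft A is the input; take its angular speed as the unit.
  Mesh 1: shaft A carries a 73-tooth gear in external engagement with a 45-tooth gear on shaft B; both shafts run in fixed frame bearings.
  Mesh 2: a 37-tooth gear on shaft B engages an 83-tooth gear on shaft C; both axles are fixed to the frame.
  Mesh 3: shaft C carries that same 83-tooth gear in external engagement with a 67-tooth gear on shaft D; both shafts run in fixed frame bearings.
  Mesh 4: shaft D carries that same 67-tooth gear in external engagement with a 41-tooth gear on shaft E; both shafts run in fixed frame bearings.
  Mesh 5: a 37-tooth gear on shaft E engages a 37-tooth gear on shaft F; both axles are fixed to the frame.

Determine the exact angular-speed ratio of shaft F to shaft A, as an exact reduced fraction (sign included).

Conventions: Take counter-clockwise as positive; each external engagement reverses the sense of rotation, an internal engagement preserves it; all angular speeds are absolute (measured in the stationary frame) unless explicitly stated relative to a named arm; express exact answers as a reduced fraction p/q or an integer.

class = fixed-axis compound train [5 meshes; 5 ratios multiply, 5 sense flips]
mesh 1 [73T→45T]: running ratio 73/45, sense −
mesh 2 [37T→83T]: running ratio 2701/3735, sense +
mesh 3 [83T→67T]: running ratio 2701/3015, sense −
mesh 4 [67T→41T]: running ratio 2701/1845, sense +
mesh 5 [37T→37T]: running ratio 2701/1845, sense −
ω_out/ω_in = -2701/1845

-2701/1845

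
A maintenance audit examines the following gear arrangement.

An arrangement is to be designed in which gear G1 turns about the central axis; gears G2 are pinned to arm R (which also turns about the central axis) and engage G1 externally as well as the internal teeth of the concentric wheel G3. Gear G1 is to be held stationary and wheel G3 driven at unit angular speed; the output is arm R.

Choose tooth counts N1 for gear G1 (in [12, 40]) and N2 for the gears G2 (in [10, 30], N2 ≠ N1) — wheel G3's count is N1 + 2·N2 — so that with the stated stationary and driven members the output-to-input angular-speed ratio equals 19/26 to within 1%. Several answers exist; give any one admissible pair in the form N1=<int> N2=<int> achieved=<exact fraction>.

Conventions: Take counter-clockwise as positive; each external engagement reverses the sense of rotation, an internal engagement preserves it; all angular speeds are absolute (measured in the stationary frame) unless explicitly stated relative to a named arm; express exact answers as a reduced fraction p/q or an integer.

topology: planetary set — design target 19/26, arm = carrier (Willis)
Willis with ω_sun = 0: ω_arm/ω_ring = N3/(N1+N3); set equal to 19/26  ⇒  N3/N1 = (19/26)/(1 − 19/26) = 19/7
N3 = N1 + 2·N2  ⇒  N2/N1 = (N3/N1 − 1)/2 = (19/7 − 1)/2 = 6/7
smallest multiple with N1 ≥ 12 and N2 ≥ 10: k = 2  ⇒  N1 = 2·7 = 14, N2 = 2·6 = 12 (N1 ≤ 40, N2 ≤ 30, N2 ≠ N1 ✓), N3 = 14 + 2·12 = 38
check: N3/(N1+N3) with N1 = 14, N3 = 38 gives 19/26; |achieved − target| = 0 ≤ 19/2600 ✓

N1=14 N2=12 achieved=19/26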